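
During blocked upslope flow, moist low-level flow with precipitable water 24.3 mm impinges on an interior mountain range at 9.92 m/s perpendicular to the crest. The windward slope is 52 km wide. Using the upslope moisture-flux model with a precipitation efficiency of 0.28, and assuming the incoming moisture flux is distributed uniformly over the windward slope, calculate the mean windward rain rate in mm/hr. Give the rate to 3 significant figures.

R ≈ 4.67 mm/hr

Incoming column moisture flux per unit ridge length: F = V × PW = 9.92 × 24.3 = 241.056 mm·m/s.
Spread over the 52 km slope with efficiency ε = 0.28: R = ε·F/W = 0.28 × 241.056 / 52000 m = 1.298e-03 mm/s.
R = 1.298e-03 × 3600 = 4.67 mm/hr.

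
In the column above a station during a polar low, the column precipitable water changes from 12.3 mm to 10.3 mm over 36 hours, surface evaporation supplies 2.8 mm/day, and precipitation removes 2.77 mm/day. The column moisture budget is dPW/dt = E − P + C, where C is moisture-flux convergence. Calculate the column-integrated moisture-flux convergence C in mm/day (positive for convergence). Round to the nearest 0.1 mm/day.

C ≈ -1.4 mm/day

dPW/dt = (10.3 − 12.3) mm / (36/24 day) = -1.333 mm/day.
C = dPW/dt − E + P = (-1.333) − 2.8 + 2.77 = -1.4 mm/day.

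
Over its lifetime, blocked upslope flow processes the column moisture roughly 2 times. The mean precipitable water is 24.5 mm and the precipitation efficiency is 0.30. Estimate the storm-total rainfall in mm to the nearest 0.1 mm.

Each cycle deposits ε × PW = 0.30 × 24.5 = 7.35 mm.
Over 2 cycles: 2 × 7.35 = 14.7 mm.

rainfall ≈ 14.7 mm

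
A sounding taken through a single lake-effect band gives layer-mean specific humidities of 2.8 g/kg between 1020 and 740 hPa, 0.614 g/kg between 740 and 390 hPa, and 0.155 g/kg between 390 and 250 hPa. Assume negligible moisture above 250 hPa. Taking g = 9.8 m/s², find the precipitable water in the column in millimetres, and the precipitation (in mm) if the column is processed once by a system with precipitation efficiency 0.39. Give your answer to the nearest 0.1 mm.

PW ≈ 10.4 mm; precipitation ≈ 4.1 mm

Precipitable water is the column-integrated vapour mass per unit area: PW = (1/g) Σ q̄ Δp, with q in kg/kg and Δp in Pa (1 kg/m² of water = 1 mm).
Layer 1020–740 hPa: Δp = 280 hPa = 28000 Pa, q̄ = 0.0028 kg/kg → 0.0028 × 28000 / 9.8 = 8.00 mm
Layer 740–390 hPa: Δp = 350 hPa = 35000 Pa, q̄ = 0.000614 kg/kg → 0.000614 × 35000 / 9.8 = 2.19 mm
Layer 390–250 hPa: Δp = 140 hPa = 14000 Pa, q̄ = 0.000155 kg/kg → 0.000155 × 14000 / 9.8 = 0.22 mm
PW = 8.00 + 2.19 + 0.22 = 10.41 ≈ 10.4 mm.
Precipitation = ε × PW = 0.39 × 10.4 = 4.1 mm.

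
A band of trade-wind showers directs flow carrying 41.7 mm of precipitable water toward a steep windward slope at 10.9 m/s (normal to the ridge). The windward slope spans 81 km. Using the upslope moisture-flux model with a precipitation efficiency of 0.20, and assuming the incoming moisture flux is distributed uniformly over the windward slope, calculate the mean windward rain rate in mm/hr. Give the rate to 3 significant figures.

R ≈ 4.04 mm/hr

Incoming column moisture flux per unit ridge length: F = V × PW = 10.9 × 41.7 = 454.53 mm·m/s.
Spread over the 81 km slope with efficiency ε = 0.20: R = ε·F/W = 0.20 × 454.53 / 81000 m = 1.122e-03 mm/s.
R = 1.122e-03 × 3600 = 4.04 mm/hr.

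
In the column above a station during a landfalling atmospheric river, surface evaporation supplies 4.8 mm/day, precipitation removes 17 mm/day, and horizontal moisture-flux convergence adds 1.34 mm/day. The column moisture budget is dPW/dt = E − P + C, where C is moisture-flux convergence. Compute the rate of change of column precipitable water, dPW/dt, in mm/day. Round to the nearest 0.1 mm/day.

dPW/dt = E − P + C = 4.8 − 17 + (1.34) = -10.9 mm/day.

dPW/dt ≈ -10.9 mm/day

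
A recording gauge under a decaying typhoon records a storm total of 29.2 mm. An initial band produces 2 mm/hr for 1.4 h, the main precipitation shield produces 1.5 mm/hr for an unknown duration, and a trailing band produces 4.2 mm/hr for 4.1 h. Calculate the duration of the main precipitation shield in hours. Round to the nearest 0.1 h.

duration ≈ 6.1 h

Known phases: 2 × 1.4 + 4.2 × 4.1 = 2.8 + 17.22 = 20.02 mm.
Remaining depth = 29.2 − 20.02 = 9.18 mm.
Duration = 9.18 / 1.5 = 6.1 h.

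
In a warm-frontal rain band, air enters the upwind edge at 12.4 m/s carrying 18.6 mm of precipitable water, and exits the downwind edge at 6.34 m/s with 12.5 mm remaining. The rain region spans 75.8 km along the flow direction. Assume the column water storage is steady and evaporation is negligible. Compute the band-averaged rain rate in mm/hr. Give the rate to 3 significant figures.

R ≈ 7.19 mm/hr

Column moisture flux per unit crosswind length is F = V × PW.
Inflow: F_in = 12.4 × 18.6 = 230.64 mm·m/s
Outflow: F_out = 6.34 × 12.5 = 79.25 mm·m/s
Steady-state rate R = (F_in − F_out)/L = (230.64 − 79.25) / 75800 m = 1.997e-03 mm/s.
R = 1.997e-03 × 3600 = 7.19 mm/hr.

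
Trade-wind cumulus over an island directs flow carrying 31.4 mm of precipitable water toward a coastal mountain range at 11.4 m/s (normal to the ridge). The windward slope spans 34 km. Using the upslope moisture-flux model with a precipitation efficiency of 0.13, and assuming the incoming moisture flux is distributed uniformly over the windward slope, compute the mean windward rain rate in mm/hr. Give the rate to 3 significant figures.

R ≈ 4.93 mm/hr

Incoming column moisture flux per unit ridge length: F = V × PW = 11.4 × 31.4 = 357.96 mm·m/s.
Spread over the 34 km slope with efficiency ε = 0.13: R = ε·F/W = 0.13 × 357.96 / 34000 m = 1.369e-03 mm/s.
R = 1.369e-03 × 3600 = 4.93 mm/hr.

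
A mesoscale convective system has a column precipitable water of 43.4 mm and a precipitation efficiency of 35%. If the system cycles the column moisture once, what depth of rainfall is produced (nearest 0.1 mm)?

rainfall ≈ 15.2 mm

Rainfall = ε × PW = 0.35 × 43.4 = 15.2 mm.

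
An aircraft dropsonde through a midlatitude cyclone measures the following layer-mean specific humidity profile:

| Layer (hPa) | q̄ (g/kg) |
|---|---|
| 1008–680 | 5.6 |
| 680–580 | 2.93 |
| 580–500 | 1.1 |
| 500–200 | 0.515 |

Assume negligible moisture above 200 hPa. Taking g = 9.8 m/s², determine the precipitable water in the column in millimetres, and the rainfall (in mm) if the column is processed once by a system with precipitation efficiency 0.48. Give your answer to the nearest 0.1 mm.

PW ≈ 24.2 mm; rainfall ≈ 11.6 mm

Precipitable water is the column-integrated vapour mass per unit area: PW = (1/g) Σ q̄ Δp, with q in kg/kg and Δp in Pa (1 kg/m² of water = 1 mm).
Layer 1008–680 hPa: Δp = 328 hPa = 32800 Pa, q̄ = 0.0056 kg/kg → 0.0056 × 32800 / 9.8 = 18.74 mm
Layer 680–580 hPa: Δp = 100 hPa = 10000 Pa, q̄ = 0.00293 kg/kg → 0.00293 × 10000 / 9.8 = 2.99 mm
Layer 580–500 hPa: Δp = 80 hPa = 8000 Pa, q̄ = 0.0011 kg/kg → 0.0011 × 8000 / 9.8 = 0.90 mm
Layer 500–200 hPa: Δp = 300 hPa = 30000 Pa, q̄ = 0.000515 kg/kg → 0.000515 × 30000 / 9.8 = 1.58 mm
PW = 18.74 + 2.99 + 0.90 + 1.58 = 24.21 ≈ 24.2 mm.
Rainfall = ε × PW = 0.48 × 24.2 = 11.6 mm.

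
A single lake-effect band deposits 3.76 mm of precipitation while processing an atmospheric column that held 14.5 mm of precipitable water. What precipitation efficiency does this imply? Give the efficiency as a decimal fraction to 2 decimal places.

ε = precipitation / PW = 3.76 / 14.5 = 0.26.

ε ≈ 0.26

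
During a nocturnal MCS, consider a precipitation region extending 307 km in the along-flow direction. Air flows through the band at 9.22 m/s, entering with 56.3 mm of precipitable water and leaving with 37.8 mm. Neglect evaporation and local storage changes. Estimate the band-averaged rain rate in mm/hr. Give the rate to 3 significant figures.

R ≈ 2.00 mm/hr

Column moisture flux per unit crosswind length is F = V × PW.
Inflow: F_in = 9.22 × 56.3 = 519.086 mm·m/s
Outflow: F_out = 9.22 × 37.8 = 348.516 mm·m/s
Steady-state rate R = (F_in − F_out)/L = (519.086 − 348.516) / 307000 m = 5.556e-04 mm/s.
R = 5.556e-04 × 3600 = 2.00 mm/hr.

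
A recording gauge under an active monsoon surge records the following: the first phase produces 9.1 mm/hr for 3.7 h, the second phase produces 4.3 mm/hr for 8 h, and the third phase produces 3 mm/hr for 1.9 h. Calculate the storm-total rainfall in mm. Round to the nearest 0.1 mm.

total ≈ 73.8 mm

Total = Σ Rᵢ Δtᵢ = 9.1 × 3.7 + 4.3 × 8 + 3 × 1.9
      = 33.67 + 34.4 + 5.7 = 73.8 mm.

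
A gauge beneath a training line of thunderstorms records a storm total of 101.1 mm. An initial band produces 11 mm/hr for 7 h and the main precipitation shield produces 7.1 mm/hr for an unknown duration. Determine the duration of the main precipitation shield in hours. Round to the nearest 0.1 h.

Known phases: 11 × 7 = 77 mm.
Remaining depth = 101.1 − 77 = 24.1 mm.
Duration = 24.1 / 7.1 = 3.4 h.

duration ≈ 3.4 h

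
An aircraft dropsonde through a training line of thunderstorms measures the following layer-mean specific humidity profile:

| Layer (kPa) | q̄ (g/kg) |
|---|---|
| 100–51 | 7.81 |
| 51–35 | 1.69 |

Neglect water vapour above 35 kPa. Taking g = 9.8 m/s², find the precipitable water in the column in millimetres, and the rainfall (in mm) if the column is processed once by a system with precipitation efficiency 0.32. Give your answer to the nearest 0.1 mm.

PW ≈ 41.8 mm; rainfall ≈ 13.4 mm

Precipitable water is the column-integrated vapour mass per unit area: PW = (1/g) Σ q̄ Δp, with q in kg/kg and Δp in Pa (1 kg/m² of water = 1 mm).
Layer 100–51 kPa: Δp = 490 hPa = 49000 Pa, q̄ = 0.00781 kg/kg → 0.00781 × 49000 / 9.8 = 39.05 mm
Layer 51–35 kPa: Δp = 160 hPa = 16000 Pa, q̄ = 0.00169 kg/kg → 0.00169 × 16000 / 9.8 = 2.76 mm
PW = 39.05 + 2.76 = 41.81 ≈ 41.8 mm.
Rainfall = ε × PW = 0.32 × 41.8 = 13.4 mm.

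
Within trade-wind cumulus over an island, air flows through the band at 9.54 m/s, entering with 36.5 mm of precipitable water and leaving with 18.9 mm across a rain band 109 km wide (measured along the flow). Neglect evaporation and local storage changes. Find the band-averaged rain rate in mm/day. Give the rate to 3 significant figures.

R ≈ 133 mm/day

Column moisture flux per unit crosswind length is F = V × PW.
Inflow: F_in = 9.54 × 36.5 = 348.21 mm·m/s
Outflow: F_out = 9.54 × 18.9 = 180.306 mm·m/s
Steady-state rate R = (F_in − F_out)/L = (348.21 − 180.306) / 109000 m = 1.540e-03 mm/s.
R = 1.540e-03 × 3600 × 24 = 133 mm/day.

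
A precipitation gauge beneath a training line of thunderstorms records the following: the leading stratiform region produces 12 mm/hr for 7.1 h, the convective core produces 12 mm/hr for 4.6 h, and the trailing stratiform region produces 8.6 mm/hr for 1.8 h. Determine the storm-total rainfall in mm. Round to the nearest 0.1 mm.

Total = Σ Rᵢ Δtᵢ = 12 × 7.1 + 12 × 4.6 + 8.6 × 1.8
      = 85.2 + 55.2 + 15.48 = 155.9 mm.

total ≈ 155.9 mm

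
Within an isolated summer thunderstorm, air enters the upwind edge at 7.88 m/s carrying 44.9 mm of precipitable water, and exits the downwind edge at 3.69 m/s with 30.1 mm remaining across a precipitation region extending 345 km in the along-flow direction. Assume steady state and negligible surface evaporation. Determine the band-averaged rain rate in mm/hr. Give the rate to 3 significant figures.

R ≈ 2.53 mm/hr

Column moisture flux per unit crosswind length is F = V × PW.
Inflow: F_in = 7.88 × 44.9 = 353.812 mm·m/s
Outflow: F_out = 3.69 × 30.1 = 111.069 mm·m/s
Steady-state rate R = (F_in − F_out)/L = (353.812 − 111.069) / 345000 m = 7.036e-04 mm/s.
R = 7.036e-04 × 3600 = 2.53 mm/hr.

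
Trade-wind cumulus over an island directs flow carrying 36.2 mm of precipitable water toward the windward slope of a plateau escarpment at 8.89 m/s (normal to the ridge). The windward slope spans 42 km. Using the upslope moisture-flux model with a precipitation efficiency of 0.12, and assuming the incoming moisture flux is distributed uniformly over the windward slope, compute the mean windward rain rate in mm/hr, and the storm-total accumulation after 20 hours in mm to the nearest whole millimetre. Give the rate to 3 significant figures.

R ≈ 3.31 mm/hr; total ≈ 66 mm

Incoming column moisture flux per unit ridge length: F = V × PW = 8.89 × 36.2 = 321.818 mm·m/s.
Spread over the 42 km slope with efficiency ε = 0.12: R = ε·F/W = 0.12 × 321.818 / 42000 m = 9.195e-04 mm/s.
R = 9.195e-04 × 3600 = 3.31 mm/hr.
Over 20 h: total = 3.31 × 20 = 66.2 ≈ 66 mm.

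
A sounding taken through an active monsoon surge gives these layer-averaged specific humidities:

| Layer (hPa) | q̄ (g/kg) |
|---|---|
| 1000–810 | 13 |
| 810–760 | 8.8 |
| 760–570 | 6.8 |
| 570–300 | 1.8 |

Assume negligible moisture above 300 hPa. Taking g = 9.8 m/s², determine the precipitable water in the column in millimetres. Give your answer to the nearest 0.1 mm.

Precipitable water is the column-integrated vapour mass per unit area: PW = (1/g) Σ q̄ Δp, with q in kg/kg and Δp in Pa (1 kg/m² of water = 1 mm).
Layer 1000–810 hPa: Δp = 190 hPa = 19000 Pa, q̄ = 0.013 kg/kg → 0.013 × 19000 / 9.8 = 25.20 mm
Layer 810–760 hPa: Δp = 50 hPa = 5000 Pa, q̄ = 0.0088 kg/kg → 0.0088 × 5000 / 9.8 = 4.49 mm
Layer 760–570 hPa: Δp = 190 hPa = 19000 Pa, q̄ = 0.0068 kg/kg → 0.0068 × 19000 / 9.8 = 13.18 mm
Layer 570–300 hPa: Δp = 270 hPa = 27000 Pa, q̄ = 0.0018 kg/kg → 0.0018 × 27000 / 9.8 = 4.96 mm
PW = 25.20 + 4.49 + 13.18 + 4.96 = 47.83 ≈ 47.8 mm.

PW ≈ 47.8 mm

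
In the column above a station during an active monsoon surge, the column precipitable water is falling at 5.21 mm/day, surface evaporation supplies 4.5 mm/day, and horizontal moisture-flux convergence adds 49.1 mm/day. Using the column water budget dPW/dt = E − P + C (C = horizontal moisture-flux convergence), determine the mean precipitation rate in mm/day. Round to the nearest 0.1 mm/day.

P ≈ 58.8 mm/day

dPW/dt = -5.21 mm/day.
P = E + C − dPW/dt = 4.5 + (49.1) − (-5.21) = 58.8 mm/day.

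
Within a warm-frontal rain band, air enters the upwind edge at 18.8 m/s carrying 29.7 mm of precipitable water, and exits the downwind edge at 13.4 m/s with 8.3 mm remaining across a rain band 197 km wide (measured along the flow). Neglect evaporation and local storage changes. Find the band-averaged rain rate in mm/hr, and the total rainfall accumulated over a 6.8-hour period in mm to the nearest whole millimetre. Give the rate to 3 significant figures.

Column moisture flux per unit crosswind length is F = V × PW.
Inflow: F_in = 18.8 × 29.7 = 558.36 mm·m/s
Outflow: F_out = 13.4 × 8.3 = 111.22 mm·m/s
Steady-state rate R = (F_in − F_out)/L = (558.36 − 111.22) / 197000 m = 2.270e-03 mm/s.
R = 2.270e-03 × 3600 = 8.17 mm/hr.
Over 6.8 h: total = 8.17 × 6.8 = 55.556 ≈ 56 mm.

R ≈ 8.17 mm/hr; total ≈ 56 mm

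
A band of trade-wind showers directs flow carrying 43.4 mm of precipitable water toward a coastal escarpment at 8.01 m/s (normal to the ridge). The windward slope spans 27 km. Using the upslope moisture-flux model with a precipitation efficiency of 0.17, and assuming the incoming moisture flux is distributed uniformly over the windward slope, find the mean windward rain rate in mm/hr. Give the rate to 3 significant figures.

R ≈ 7.88 mm/hr

Incoming column moisture flux per unit ridge length: F = V × PW = 8.01 × 43.4 = 347.634 mm·m/s.
Spread over the 27 km slope with efficiency ε = 0.17: R = ε·F/W = 0.17 × 347.634 / 27000 m = 2.189e-03 mm/s.
R = 2.189e-03 × 3600 = 7.88 mm/hr.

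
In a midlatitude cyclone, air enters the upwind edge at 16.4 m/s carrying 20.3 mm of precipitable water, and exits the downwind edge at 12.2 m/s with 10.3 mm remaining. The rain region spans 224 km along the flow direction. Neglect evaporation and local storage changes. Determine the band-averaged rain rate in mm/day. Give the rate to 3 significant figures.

Column moisture flux per unit crosswind length is F = V × PW.
Inflow: F_in = 16.4 × 20.3 = 332.92 mm·m/s
Outflow: F_out = 12.2 × 10.3 = 125.66 mm·m/s
Steady-state rate R = (F_in − F_out)/L = (332.92 − 125.66) / 224000 m = 9.253e-04 mm/s.
R = 9.253e-04 × 3600 × 24 = 79.9 mm/day.

R ≈ 79.9 mm/day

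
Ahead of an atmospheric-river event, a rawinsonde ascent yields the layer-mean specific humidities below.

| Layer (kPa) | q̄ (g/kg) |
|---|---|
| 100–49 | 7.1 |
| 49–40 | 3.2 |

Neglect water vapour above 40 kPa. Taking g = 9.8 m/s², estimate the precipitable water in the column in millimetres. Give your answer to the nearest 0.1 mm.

PW ≈ 39.9 mm

Precipitable water is the column-integrated vapour mass per unit area: PW = (1/g) Σ q̄ Δp, with q in kg/kg and Δp in Pa (1 kg/m² of water = 1 mm).
Layer 100–49 kPa: Δp = 510 hPa = 51000 Pa, q̄ = 0.0071 kg/kg → 0.0071 × 51000 / 9.8 = 36.95 mm
Layer 49–40 kPa: Δp = 90 hPa = 9000 Pa, q̄ = 0.0032 kg/kg → 0.0032 × 9000 / 9.8 = 2.94 mm
PW = 36.95 + 2.94 = 39.89 ≈ 39.9 mm.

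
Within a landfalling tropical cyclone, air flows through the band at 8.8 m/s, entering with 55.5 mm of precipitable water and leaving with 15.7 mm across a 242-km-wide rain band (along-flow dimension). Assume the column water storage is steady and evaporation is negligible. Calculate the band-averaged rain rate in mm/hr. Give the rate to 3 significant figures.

Column moisture flux per unit crosswind length is F = V × PW.
Inflow: F_in = 8.8 × 55.5 = 488.4 mm·m/s
Outflow: F_out = 8.8 × 15.7 = 138.16 mm·m/s
Steady-state rate R = (F_in − F_out)/L = (488.4 − 138.16) / 242000 m = 1.447e-03 mm/s.
R = 1.447e-03 × 3600 = 5.21 mm/hr.

R ≈ 5.21 mm/hr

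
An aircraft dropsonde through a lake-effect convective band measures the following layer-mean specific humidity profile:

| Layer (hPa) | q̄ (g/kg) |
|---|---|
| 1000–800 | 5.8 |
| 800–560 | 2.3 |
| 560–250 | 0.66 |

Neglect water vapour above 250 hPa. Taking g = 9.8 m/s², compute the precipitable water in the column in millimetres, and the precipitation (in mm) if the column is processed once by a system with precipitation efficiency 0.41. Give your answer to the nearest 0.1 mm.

Precipitable water is the column-integrated vapour mass per unit area: PW = (1/g) Σ q̄ Δp, with q in kg/kg and Δp in Pa (1 kg/m² of water = 1 mm).
Layer 1000–800 hPa: Δp = 200 hPa = 20000 Pa, q̄ = 0.0058 kg/kg → 0.0058 × 20000 / 9.8 = 11.84 mm
Layer 800–560 hPa: Δp = 240 hPa = 24000 Pa, q̄ = 0.0023 kg/kg → 0.0023 × 24000 / 9.8 = 5.63 mm
Layer 560–250 hPa: Δp = 310 hPa = 31000 Pa, q̄ = 0.00066 kg/kg → 0.00066 × 31000 / 9.8 = 2.09 mm
PW = 11.84 + 5.63 + 2.09 = 19.56 ≈ 19.6 mm.
Precipitation = ε × PW = 0.41 × 19.6 = 8.0 mm.

PW ≈ 19.6 mm; precipitation ≈ 8.0 mm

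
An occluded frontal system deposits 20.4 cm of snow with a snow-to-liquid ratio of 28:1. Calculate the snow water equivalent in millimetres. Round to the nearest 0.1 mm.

SWE ≈ 7.3 mm

SWE = snow depth / ratio = 20.4 cm / 28 = 0.729 cm = 7.3 mm.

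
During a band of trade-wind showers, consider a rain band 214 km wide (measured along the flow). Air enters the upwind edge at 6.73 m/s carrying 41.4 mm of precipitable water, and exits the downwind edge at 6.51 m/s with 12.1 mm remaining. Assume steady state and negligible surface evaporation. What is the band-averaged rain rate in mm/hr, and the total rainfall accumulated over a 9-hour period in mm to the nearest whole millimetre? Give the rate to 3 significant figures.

Column moisture flux per unit crosswind length is F = V × PW.
Inflow: F_in = 6.73 × 41.4 = 278.622 mm·m/s
Outflow: F_out = 6.51 × 12.1 = 78.771 mm·m/s
Steady-state rate R = (F_in − F_out)/L = (278.622 − 78.771) / 214000 m = 9.339e-04 mm/s.
R = 9.339e-04 × 3600 = 3.36 mm/hr.
Over 9 h: total = 3.36 × 9 = 30.24 ≈ 30 mm.

R ≈ 3.36 mm/hr; total ≈ 30 mm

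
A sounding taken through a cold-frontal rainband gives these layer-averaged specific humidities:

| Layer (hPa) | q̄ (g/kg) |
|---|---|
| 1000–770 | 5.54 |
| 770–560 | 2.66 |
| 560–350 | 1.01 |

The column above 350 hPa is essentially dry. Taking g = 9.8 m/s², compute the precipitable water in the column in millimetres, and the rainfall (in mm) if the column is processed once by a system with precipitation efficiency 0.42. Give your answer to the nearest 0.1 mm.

PW ≈ 20.9 mm; rainfall ≈ 8.8 mm

Precipitable water is the column-integrated vapour mass per unit area: PW = (1/g) Σ q̄ Δp, with q in kg/kg and Δp in Pa (1 kg/m² of water = 1 mm).
Layer 1000–770 hPa: Δp = 230 hPa = 23000 Pa, q̄ = 0.00554 kg/kg → 0.00554 × 23000 / 9.8 = 13.00 mm
Layer 770–560 hPa: Δp = 210 hPa = 21000 Pa, q̄ = 0.00266 kg/kg → 0.00266 × 21000 / 9.8 = 5.70 mm
Layer 560–350 hPa: Δp = 210 hPa = 21000 Pa, q̄ = 0.00101 kg/kg → 0.00101 × 21000 / 9.8 = 2.16 mm
PW = 13.00 + 5.70 + 2.16 = 20.86 ≈ 20.9 mm.
Rainfall = ε × PW = 0.42 × 20.9 = 8.8 mm.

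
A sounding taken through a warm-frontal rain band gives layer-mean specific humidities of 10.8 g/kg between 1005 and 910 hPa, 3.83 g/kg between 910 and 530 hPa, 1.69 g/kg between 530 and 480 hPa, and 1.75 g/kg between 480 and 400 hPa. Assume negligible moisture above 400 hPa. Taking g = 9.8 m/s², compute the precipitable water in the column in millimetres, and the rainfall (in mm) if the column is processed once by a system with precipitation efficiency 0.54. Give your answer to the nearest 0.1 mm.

Precipitable water is the column-integrated vapour mass per unit area: PW = (1/g) Σ q̄ Δp, with q in kg/kg and Δp in Pa (1 kg/m² of water = 1 mm).
Layer 1005–910 hPa: Δp = 95 hPa = 9500 Pa, q̄ = 0.0108 kg/kg → 0.0108 × 9500 / 9.8 = 10.47 mm
Layer 910–530 hPa: Δp = 380 hPa = 38000 Pa, q̄ = 0.00383 kg/kg → 0.00383 × 38000 / 9.8 = 14.85 mm
Layer 530–480 hPa: Δp = 50 hPa = 5000 Pa, q̄ = 0.00169 kg/kg → 0.00169 × 5000 / 9.8 = 0.86 mm
Layer 480–400 hPa: Δp = 80 hPa = 8000 Pa, q̄ = 0.00175 kg/kg → 0.00175 × 8000 / 9.8 = 1.43 mm
PW = 10.47 + 14.85 + 0.86 + 1.43 = 27.61 ≈ 27.6 mm.
Rainfall = ε × PW = 0.54 × 27.6 = 14.9 mm.

PW ≈ 27.6 mm; rainfall ≈ 14.9 mm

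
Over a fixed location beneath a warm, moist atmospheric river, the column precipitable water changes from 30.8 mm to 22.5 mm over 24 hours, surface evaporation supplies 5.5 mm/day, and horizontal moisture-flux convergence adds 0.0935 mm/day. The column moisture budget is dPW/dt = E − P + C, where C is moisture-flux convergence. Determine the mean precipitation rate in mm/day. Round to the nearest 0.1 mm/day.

dPW/dt = (22.5 − 30.8) mm / (24/24 day) = -8.300 mm/day.
P = E + C − dPW/dt = 5.5 + (0.0935) − (-8.300) = 13.9 mm/day.

P ≈ 13.9 mm/day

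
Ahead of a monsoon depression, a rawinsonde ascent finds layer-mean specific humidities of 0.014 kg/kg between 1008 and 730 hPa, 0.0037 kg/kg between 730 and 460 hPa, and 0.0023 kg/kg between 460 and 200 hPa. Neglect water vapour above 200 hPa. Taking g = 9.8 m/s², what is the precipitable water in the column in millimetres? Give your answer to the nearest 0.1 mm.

PW ≈ 56.0 mm

Precipitable water is the column-integrated vapour mass per unit area: PW = (1/g) Σ q̄ Δp, with q in kg/kg and Δp in Pa (1 kg/m² of water = 1 mm).
Layer 1008–730 hPa: Δp = 278 hPa = 27800 Pa, q̄ = 0.014 kg/kg → 0.014 × 27800 / 9.8 = 39.71 mm
Layer 730–460 hPa: Δp = 270 hPa = 27000 Pa, q̄ = 0.0037 kg/kg → 0.0037 × 27000 / 9.8 = 10.19 mm
Layer 460–200 hPa: Δp = 260 hPa = 26000 Pa, q̄ = 0.0023 kg/kg → 0.0023 × 26000 / 9.8 = 6.10 mm
PW = 39.71 + 10.19 + 6.10 = 56.00 ≈ 56.0 mm.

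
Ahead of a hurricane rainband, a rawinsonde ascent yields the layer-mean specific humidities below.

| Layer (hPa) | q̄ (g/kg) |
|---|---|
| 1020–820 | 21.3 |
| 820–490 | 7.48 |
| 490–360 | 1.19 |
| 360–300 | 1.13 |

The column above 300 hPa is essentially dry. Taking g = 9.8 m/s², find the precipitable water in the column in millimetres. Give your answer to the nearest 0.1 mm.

Precipitable water is the column-integrated vapour mass per unit area: PW = (1/g) Σ q̄ Δp, with q in kg/kg and Δp in Pa (1 kg/m² of water = 1 mm).
Layer 1020–820 hPa: Δp = 200 hPa = 20000 Pa, q̄ = 0.0213 kg/kg → 0.0213 × 20000 / 9.8 = 43.47 mm
Layer 820–490 hPa: Δp = 330 hPa = 33000 Pa, q̄ = 0.00748 kg/kg → 0.00748 × 33000 / 9.8 = 25.19 mm
Layer 490–360 hPa: Δp = 130 hPa = 13000 Pa, q̄ = 0.00119 kg/kg → 0.00119 × 13000 / 9.8 = 1.58 mm
Layer 360–300 hPa: Δp = 60 hPa = 6000 Pa, q̄ = 0.00113 kg/kg → 0.00113 × 6000 / 9.8 = 0.69 mm
PW = 43.47 + 25.19 + 1.58 + 0.69 = 70.93 ≈ 70.9 mm.

PW ≈ 70.9 mm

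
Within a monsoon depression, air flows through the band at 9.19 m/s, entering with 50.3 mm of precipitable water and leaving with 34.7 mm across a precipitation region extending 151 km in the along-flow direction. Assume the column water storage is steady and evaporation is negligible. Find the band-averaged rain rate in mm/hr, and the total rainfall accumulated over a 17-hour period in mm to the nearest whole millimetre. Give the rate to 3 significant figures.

R ≈ 3.42 mm/hr; total ≈ 58 mm

Column moisture flux per unit crosswind length is F = V × PW.
Inflow: F_in = 9.19 × 50.3 = 462.257 mm·m/s
Outflow: F_out = 9.19 × 34.7 = 318.893 mm·m/s
Steady-state rate R = (F_in − F_out)/L = (462.257 − 318.893) / 151000 m = 9.494e-04 mm/s.
R = 9.494e-04 × 3600 = 3.42 mm/hr.
Over 17 h: total = 3.42 × 17 = 58.14 ≈ 58 mm.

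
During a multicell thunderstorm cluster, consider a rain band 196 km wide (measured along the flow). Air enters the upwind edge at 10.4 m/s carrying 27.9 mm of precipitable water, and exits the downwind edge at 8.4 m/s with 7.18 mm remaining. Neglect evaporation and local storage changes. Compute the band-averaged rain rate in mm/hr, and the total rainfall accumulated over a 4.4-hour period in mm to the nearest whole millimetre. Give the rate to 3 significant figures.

R ≈ 4.22 mm/hr; total ≈ 19 mm

Column moisture flux per unit crosswind length is F = V × PW.
Inflow: F_in = 10.4 × 27.9 = 290.16 mm·m/s
Outflow: F_out = 8.4 × 7.18 = 60.312 mm·m/s
Steady-state rate R = (F_in − F_out)/L = (290.16 − 60.312) / 196000 m = 1.173e-03 mm/s.
R = 1.173e-03 × 3600 = 4.22 mm/hr.
Over 4.4 h: total = 4.22 × 4.4 = 18.568 ≈ 19 mm.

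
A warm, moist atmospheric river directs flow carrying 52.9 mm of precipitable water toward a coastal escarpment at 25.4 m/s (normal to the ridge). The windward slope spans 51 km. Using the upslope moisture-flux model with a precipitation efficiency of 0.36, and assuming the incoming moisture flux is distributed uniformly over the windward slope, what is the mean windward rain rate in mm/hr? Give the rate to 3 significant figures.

R ≈ 34.1 mm/hr

Incoming column moisture flux per unit ridge length: F = V × PW = 25.4 × 52.9 = 1343.66 mm·m/s.
Spread over the 51 km slope with efficiency ε = 0.36: R = ε·F/W = 0.36 × 1343.66 / 51000 m = 9.485e-03 mm/s.
R = 9.485e-03 × 3600 = 34.1 mm/hr.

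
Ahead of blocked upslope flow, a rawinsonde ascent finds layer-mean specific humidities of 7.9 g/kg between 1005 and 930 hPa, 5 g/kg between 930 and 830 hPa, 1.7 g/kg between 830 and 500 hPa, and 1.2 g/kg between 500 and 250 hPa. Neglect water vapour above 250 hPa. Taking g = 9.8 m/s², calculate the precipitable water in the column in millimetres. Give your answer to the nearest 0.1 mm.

PW ≈ 19.9 mm

Precipitable water is the column-integrated vapour mass per unit area: PW = (1/g) Σ q̄ Δp, with q in kg/kg and Δp in Pa (1 kg/m² of water = 1 mm).
Layer 1005–930 hPa: Δp = 75 hPa = 7500 Pa, q̄ = 0.0079 kg/kg → 0.0079 × 7500 / 9.8 = 6.05 mm
Layer 930–830 hPa: Δp = 100 hPa = 10000 Pa, q̄ = 0.005 kg/kg → 0.005 × 10000 / 9.8 = 5.10 mm
Layer 830–500 hPa: Δp = 330 hPa = 33000 Pa, q̄ = 0.0017 kg/kg → 0.0017 × 33000 / 9.8 = 5.72 mm
Layer 500–250 hPa: Δp = 250 hPa = 25000 Pa, q̄ = 0.0012 kg/kg → 0.0012 × 25000 / 9.8 = 3.06 mm
PW = 6.05 + 5.10 + 5.72 + 3.06 = 19.93 ≈ 19.9 mm.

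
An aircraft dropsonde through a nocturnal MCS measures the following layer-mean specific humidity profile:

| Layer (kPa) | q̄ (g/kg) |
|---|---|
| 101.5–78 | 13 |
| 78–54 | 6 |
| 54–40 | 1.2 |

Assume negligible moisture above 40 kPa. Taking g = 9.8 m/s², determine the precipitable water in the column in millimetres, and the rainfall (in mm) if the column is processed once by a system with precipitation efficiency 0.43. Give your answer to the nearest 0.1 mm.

Precipitable water is the column-integrated vapour mass per unit area: PW = (1/g) Σ q̄ Δp, with q in kg/kg and Δp in Pa (1 kg/m² of water = 1 mm).
Layer 101.5–78 kPa: Δp = 235 hPa = 23500 Pa, q̄ = 0.013 kg/kg → 0.013 × 23500 / 9.8 = 31.17 mm
Layer 78–54 kPa: Δp = 240 hPa = 24000 Pa, q̄ = 0.006 kg/kg → 0.006 × 24000 / 9.8 = 14.69 mm
Layer 54–40 kPa: Δp = 140 hPa = 14000 Pa, q̄ = 0.0012 kg/kg → 0.0012 × 14000 / 9.8 = 1.71 mm
PW = 31.17 + 14.69 + 1.71 = 47.57 ≈ 47.6 mm.
Rainfall = ε × PW = 0.43 × 47.6 = 20.5 mm.

PW ≈ 47.6 mm; rainfall ≈ 20.5 mm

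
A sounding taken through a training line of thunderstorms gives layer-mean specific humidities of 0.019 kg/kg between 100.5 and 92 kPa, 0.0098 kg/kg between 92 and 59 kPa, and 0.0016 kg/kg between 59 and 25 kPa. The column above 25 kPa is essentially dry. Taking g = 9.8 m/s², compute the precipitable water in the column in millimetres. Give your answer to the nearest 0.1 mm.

PW ≈ 55.0 mm

Precipitable water is the column-integrated vapour mass per unit area: PW = (1/g) Σ q̄ Δp, with q in kg/kg and Δp in Pa (1 kg/m² of water = 1 mm).
Layer 100.5–92 kPa: Δp = 85 hPa = 8500 Pa, q̄ = 0.019 kg/kg → 0.019 × 8500 / 9.8 = 16.48 mm
Layer 92–59 kPa: Δp = 330 hPa = 33000 Pa, q̄ = 0.0098 kg/kg → 0.0098 × 33000 / 9.8 = 33.00 mm
Layer 59–25 kPa: Δp = 340 hPa = 34000 Pa, q̄ = 0.0016 kg/kg → 0.0016 × 34000 / 9.8 = 5.55 mm
PW = 16.48 + 33.00 + 5.55 = 55.03 ≈ 55.0 mm.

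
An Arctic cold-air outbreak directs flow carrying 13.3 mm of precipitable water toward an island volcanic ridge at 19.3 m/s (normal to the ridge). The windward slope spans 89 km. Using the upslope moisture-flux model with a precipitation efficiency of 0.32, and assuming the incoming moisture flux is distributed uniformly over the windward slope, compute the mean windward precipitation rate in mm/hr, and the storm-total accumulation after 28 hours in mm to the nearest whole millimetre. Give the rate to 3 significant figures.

Incoming column moisture flux per unit ridge length: F = V × PW = 19.3 × 13.3 = 256.69 mm·m/s.
Spread over the 89 km slope with efficiency ε = 0.32: R = ε·F/W = 0.32 × 256.69 / 89000 m = 9.229e-04 mm/s.
R = 9.229e-04 × 3600 = 3.32 mm/hr.
Over 28 h: total = 3.32 × 28 = 92.96 ≈ 93 mm.

R ≈ 3.32 mm/hr; total ≈ 93 mm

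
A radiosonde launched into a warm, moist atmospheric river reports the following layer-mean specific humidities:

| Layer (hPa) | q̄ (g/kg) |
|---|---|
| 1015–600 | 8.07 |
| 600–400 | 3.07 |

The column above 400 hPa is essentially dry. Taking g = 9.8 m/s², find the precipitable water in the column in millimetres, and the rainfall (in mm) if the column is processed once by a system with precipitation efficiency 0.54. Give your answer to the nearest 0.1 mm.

PW ≈ 40.4 mm; rainfall ≈ 21.8 mm

Precipitable water is the column-integrated vapour mass per unit area: PW = (1/g) Σ q̄ Δp, with q in kg/kg and Δp in Pa (1 kg/m² of water = 1 mm).
Layer 1015–600 hPa: Δp = 415 hPa = 41500 Pa, q̄ = 0.00807 kg/kg → 0.00807 × 41500 / 9.8 = 34.17 mm
Layer 600–400 hPa: Δp = 200 hPa = 20000 Pa, q̄ = 0.00307 kg/kg → 0.00307 × 20000 / 9.8 = 6.27 mm
PW = 34.17 + 6.27 = 40.44 ≈ 40.4 mm.
Rainfall = ε × PW = 0.54 × 40.4 = 21.8 mm.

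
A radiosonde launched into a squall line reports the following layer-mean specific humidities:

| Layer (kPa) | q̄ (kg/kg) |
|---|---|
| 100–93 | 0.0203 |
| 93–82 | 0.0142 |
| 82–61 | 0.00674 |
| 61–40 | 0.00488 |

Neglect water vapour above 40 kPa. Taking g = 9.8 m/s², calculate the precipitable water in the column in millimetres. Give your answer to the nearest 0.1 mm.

Precipitable water is the column-integrated vapour mass per unit area: PW = (1/g) Σ q̄ Δp, with q in kg/kg and Δp in Pa (1 kg/m² of water = 1 mm).
Layer 100–93 kPa: Δp = 70 hPa = 7000 Pa, q̄ = 0.0203 kg/kg → 0.0203 × 7000 / 9.8 = 14.50 mm
Layer 93–82 kPa: Δp = 110 hPa = 11000 Pa, q̄ = 0.0142 kg/kg → 0.0142 × 11000 / 9.8 = 15.94 mm
Layer 82–61 kPa: Δp = 210 hPa = 21000 Pa, q̄ = 0.00674 kg/kg → 0.00674 × 21000 / 9.8 = 14.44 mm
Layer 61–40 kPa: Δp = 210 hPa = 21000 Pa, q̄ = 0.00488 kg/kg → 0.00488 × 21000 / 9.8 = 10.46 mm
PW = 14.50 + 15.94 + 14.44 + 10.46 = 55.34 ≈ 55.3 mm.

PW ≈ 55.3 mm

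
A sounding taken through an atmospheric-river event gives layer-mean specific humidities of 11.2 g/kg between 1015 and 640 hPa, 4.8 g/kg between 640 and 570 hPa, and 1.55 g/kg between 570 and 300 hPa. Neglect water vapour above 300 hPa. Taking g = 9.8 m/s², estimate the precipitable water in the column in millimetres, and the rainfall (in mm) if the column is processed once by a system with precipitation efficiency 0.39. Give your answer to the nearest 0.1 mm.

Precipitable water is the column-integrated vapour mass per unit area: PW = (1/g) Σ q̄ Δp, with q in kg/kg and Δp in Pa (1 kg/m² of water = 1 mm).
Layer 1015–640 hPa: Δp = 375 hPa = 37500 Pa, q̄ = 0.0112 kg/kg → 0.0112 × 37500 / 9.8 = 42.86 mm
Layer 640–570 hPa: Δp = 70 hPa = 7000 Pa, q̄ = 0.0048 kg/kg → 0.0048 × 7000 / 9.8 = 3.43 mm
Layer 570–300 hPa: Δp = 270 hPa = 27000 Pa, q̄ = 0.00155 kg/kg → 0.00155 × 27000 / 9.8 = 4.27 mm
PW = 42.86 + 3.43 + 4.27 = 50.56 ≈ 50.6 mm.
Rainfall = ε × PW = 0.39 × 50.6 = 19.7 mm.

PW ≈ 50.6 mm; rainfall ≈ 19.7 mm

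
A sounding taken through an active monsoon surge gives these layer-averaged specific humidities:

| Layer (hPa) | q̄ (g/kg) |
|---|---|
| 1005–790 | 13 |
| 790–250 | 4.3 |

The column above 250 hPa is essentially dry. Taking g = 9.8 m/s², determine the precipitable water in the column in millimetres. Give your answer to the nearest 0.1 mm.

PW ≈ 52.2 mm

Precipitable water is the column-integrated vapour mass per unit area: PW = (1/g) Σ q̄ Δp, with q in kg/kg and Δp in Pa (1 kg/m² of water = 1 mm).
Layer 1005–790 hPa: Δp = 215 hPa = 21500 Pa, q̄ = 0.013 kg/kg → 0.013 × 21500 / 9.8 = 28.52 mm
Layer 790–250 hPa: Δp = 540 hPa = 54000 Pa, q̄ = 0.0043 kg/kg → 0.0043 × 54000 / 9.8 = 23.69 mm
PW = 28.52 + 23.69 = 52.21 ≈ 52.2 mm.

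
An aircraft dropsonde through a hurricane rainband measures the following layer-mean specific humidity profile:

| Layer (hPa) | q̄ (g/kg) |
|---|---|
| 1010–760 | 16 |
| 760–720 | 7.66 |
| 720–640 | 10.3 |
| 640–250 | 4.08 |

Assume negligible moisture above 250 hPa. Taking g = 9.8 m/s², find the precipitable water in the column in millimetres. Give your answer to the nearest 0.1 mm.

PW ≈ 68.6 mm

Precipitable water is the column-integrated vapour mass per unit area: PW = (1/g) Σ q̄ Δp, with q in kg/kg and Δp in Pa (1 kg/m² of water = 1 mm).
Layer 1010–760 hPa: Δp = 250 hPa = 25000 Pa, q̄ = 0.016 kg/kg → 0.016 × 25000 / 9.8 = 40.82 mm
Layer 760–720 hPa: Δp = 40 hPa = 4000 Pa, q̄ = 0.00766 kg/kg → 0.00766 × 4000 / 9.8 = 3.13 mm
Layer 720–640 hPa: Δp = 80 hPa = 8000 Pa, q̄ = 0.0103 kg/kg → 0.0103 × 8000 / 9.8 = 8.41 mm
Layer 640–250 hPa: Δp = 390 hPa = 39000 Pa, q̄ = 0.00408 kg/kg → 0.00408 × 39000 / 9.8 = 16.24 mm
PW = 40.82 + 3.13 + 8.41 + 16.24 = 68.60 ≈ 68.6 mm.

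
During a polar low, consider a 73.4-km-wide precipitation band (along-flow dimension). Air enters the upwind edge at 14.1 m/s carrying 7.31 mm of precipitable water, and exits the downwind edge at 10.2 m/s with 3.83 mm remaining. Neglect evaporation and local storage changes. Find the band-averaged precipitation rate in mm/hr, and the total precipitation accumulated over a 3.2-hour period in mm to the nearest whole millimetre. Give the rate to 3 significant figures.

Column moisture flux per unit crosswind length is F = V × PW.
Inflow: F_in = 14.1 × 7.31 = 103.071 mm·m/s
Outflow: F_out = 10.2 × 3.83 = 39.066 mm·m/s
Steady-state rate R = (F_in − F_out)/L = (103.071 − 39.066) / 73400 m = 8.720e-04 mm/s.
R = 8.720e-04 × 3600 = 3.14 mm/hr.
Over 3.2 h: total = 3.14 × 3.2 = 10.048 ≈ 10 mm.

R ≈ 3.14 mm/hr; total ≈ 10 mm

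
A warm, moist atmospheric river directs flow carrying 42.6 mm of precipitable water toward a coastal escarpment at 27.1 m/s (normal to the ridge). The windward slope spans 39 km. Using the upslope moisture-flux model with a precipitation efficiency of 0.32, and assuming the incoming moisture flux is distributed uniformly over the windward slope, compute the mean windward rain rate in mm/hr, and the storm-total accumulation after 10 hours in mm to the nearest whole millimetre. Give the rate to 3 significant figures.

R ≈ 34.1 mm/hr; total ≈ 341 mm

Incoming column moisture flux per unit ridge length: F = V × PW = 27.1 × 42.6 = 1154.46 mm·m/s.
Spread over the 39 km slope with efficiency ε = 0.32: R = ε·F/W = 0.32 × 1154.46 / 39000 m = 9.472e-03 mm/s.
R = 9.472e-03 × 3600 = 34.1 mm/hr.
Over 10 h: total = 34.1 × 10 = 341 mm.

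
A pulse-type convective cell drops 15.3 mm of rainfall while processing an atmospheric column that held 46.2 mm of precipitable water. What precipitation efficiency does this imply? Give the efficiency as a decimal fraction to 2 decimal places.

ε ≈ 0.33

ε = rainfall / PW = 15.3 / 46.2 = 0.33.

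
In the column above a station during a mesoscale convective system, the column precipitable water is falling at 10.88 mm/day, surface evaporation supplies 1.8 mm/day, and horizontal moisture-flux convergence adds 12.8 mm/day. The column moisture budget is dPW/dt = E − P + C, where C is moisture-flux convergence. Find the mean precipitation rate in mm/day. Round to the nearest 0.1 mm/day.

dPW/dt = -10.88 mm/day.
P = E + C − dPW/dt = 1.8 + (12.8) − (-10.88) = 25.5 mm/day.

P ≈ 25.5 mm/day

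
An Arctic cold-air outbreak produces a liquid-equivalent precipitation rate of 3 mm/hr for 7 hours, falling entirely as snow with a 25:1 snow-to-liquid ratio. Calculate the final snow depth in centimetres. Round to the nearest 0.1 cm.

Liquid-equivalent depth = 3 × 7 = 21 mm.
Snow depth = 21 mm × 25 = 525 mm = 52.5 cm.

snow depth ≈ 52.5 cm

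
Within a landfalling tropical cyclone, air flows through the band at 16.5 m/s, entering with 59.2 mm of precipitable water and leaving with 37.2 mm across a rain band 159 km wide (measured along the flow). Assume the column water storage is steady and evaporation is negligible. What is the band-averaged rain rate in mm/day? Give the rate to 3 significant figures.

R ≈ 197 mm/day

Column moisture flux per unit crosswind length is F = V × PW.
Inflow: F_in = 16.5 × 59.2 = 976.8 mm·m/s
Outflow: F_out = 16.5 × 37.2 = 613.8 mm·m/s
Steady-state rate R = (F_in − F_out)/L = (976.8 − 613.8) / 159000 m = 2.283e-03 mm/s.
R = 2.283e-03 × 3600 × 24 = 197 mm/day.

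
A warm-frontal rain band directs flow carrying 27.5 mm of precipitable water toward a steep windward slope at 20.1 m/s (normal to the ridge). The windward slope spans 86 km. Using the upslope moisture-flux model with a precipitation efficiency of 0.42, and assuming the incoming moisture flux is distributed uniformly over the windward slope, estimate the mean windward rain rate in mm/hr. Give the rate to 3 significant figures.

Incoming column moisture flux per unit ridge length: F = V × PW = 20.1 × 27.5 = 552.75 mm·m/s.
Spread over the 86 km slope with efficiency ε = 0.42: R = ε·F/W = 0.42 × 552.75 / 86000 m = 2.699e-03 mm/s.
R = 2.699e-03 × 3600 = 9.72 mm/hr.

R ≈ 9.72 mm/hr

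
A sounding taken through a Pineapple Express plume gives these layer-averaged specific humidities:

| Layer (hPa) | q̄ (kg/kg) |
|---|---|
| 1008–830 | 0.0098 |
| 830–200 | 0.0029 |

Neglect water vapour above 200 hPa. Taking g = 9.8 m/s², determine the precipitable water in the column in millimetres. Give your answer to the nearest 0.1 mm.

Precipitable water is the column-integrated vapour mass per unit area: PW = (1/g) Σ q̄ Δp, with q in kg/kg and Δp in Pa (1 kg/m² of water = 1 mm).
Layer 1008–830 hPa: Δp = 178 hPa = 17800 Pa, q̄ = 0.0098 kg/kg → 0.0098 × 17800 / 9.8 = 17.80 mm
Layer 830–200 hPa: Δp = 630 hPa = 63000 Pa, q̄ = 0.0029 kg/kg → 0.0029 × 63000 / 9.8 = 18.64 mm
PW = 17.80 + 18.64 = 36.44 ≈ 36.4 mm.

PW ≈ 36.4 mm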